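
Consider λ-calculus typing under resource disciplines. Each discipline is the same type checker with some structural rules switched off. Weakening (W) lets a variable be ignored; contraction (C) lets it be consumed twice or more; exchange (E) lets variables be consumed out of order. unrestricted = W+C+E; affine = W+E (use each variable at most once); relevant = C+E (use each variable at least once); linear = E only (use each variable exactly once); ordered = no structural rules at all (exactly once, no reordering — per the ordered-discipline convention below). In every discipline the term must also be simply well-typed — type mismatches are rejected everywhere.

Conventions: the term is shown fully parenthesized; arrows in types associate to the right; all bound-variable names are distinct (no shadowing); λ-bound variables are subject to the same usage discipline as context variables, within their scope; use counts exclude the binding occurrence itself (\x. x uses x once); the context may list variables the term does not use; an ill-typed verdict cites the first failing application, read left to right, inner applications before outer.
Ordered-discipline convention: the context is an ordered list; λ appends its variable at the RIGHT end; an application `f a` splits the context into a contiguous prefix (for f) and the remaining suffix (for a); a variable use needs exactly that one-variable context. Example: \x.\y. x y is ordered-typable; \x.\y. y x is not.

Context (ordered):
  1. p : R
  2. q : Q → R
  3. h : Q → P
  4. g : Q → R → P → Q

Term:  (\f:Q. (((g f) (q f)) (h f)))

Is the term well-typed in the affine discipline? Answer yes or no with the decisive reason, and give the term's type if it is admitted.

no — needs contraction — f ×3
variable uses: p ×0; q ×1; h ×1; g ×1; f (bound) ×3
uses in reading order: g, f, q, f, h, f
typing: ✓ — Q → Q
all disciplines: ordered ✗ · linear ✗ · affine ✗ · relevant ✗ · unrestricted ✓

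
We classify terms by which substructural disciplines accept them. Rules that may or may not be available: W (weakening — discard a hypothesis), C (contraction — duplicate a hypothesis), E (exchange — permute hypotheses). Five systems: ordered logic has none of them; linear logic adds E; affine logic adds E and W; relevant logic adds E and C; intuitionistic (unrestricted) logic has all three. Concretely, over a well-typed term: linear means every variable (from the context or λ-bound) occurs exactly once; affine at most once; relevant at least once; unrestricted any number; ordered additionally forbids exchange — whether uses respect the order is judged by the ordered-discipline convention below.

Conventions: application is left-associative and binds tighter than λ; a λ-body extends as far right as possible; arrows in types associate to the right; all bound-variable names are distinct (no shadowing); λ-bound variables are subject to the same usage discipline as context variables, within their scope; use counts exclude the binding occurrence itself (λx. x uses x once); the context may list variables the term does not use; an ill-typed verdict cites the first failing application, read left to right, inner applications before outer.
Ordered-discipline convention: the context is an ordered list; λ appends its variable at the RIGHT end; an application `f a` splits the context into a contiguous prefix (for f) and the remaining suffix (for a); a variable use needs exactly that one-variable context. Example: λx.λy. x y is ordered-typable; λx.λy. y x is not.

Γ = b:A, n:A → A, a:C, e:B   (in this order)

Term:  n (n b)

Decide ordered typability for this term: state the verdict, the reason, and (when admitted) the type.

no — n ×2 used more than once (contraction); needs weakening: a, e unused
usage: b ×1; n ×2; a ×0; e ×0
uses in reading order: n, n, b
typing: ✓ — A
summary: ordered ✗; linear ✗; affine ✗; relevant ✗; unrestricted ✓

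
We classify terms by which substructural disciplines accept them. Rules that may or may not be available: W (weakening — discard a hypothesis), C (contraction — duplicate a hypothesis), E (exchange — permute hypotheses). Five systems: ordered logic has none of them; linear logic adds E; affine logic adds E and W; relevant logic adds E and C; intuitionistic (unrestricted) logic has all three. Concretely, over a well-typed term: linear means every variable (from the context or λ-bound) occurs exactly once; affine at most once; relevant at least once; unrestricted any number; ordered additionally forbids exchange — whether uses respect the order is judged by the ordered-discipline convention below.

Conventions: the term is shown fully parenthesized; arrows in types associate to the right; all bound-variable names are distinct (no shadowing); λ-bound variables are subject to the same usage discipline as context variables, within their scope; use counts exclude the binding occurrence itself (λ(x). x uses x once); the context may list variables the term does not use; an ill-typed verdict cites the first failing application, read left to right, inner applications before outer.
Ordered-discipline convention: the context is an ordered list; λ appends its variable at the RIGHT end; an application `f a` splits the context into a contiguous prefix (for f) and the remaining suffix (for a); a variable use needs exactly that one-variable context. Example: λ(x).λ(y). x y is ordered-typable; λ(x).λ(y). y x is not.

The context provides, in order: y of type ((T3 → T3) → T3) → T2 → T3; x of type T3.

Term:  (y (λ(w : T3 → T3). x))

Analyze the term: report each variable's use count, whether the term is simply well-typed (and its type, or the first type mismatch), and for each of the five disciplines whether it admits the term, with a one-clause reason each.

usage: y ×1; x ×1; w (bound) ×0
uses in reading order: y, x
typing: the term checks, with type T2 → T3
ordered ✗ (needs weakening: w unused)
linear ✗ (needs weakening: w unused)
affine ✓ (y, x, w: no repeats, contraction unneeded)
relevant ✗ (needs weakening: w unused)
unrestricted ✓ (simply typable at T2 → T3; W, C, E all held)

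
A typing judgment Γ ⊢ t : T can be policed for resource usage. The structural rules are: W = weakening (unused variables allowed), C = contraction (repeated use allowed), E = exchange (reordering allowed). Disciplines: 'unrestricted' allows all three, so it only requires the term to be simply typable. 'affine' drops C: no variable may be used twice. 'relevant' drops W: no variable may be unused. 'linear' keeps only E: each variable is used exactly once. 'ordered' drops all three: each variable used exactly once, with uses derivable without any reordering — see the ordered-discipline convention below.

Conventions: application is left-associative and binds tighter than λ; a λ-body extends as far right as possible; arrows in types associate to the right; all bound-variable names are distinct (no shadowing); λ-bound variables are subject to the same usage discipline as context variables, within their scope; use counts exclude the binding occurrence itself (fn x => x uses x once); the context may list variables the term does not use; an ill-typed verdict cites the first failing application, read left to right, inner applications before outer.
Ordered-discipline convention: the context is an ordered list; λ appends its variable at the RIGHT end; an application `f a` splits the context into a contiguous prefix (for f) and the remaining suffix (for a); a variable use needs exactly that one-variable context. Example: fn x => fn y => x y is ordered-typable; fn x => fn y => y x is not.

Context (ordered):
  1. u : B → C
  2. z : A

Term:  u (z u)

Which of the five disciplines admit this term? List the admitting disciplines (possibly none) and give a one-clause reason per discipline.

admitting disciplines: none
variable uses: u ×2; z ×1
use order (left to right): u, z, u
typing: ill-typed: applying a non-function (A)
ordered ✗ (a type mismatch blocks all five)
linear ✗ (the type mismatch rejects it)
affine ✗ (not simply typable)
relevant ✗ (fails simple typing)
unrestricted ✗ (a type mismatch blocks all five)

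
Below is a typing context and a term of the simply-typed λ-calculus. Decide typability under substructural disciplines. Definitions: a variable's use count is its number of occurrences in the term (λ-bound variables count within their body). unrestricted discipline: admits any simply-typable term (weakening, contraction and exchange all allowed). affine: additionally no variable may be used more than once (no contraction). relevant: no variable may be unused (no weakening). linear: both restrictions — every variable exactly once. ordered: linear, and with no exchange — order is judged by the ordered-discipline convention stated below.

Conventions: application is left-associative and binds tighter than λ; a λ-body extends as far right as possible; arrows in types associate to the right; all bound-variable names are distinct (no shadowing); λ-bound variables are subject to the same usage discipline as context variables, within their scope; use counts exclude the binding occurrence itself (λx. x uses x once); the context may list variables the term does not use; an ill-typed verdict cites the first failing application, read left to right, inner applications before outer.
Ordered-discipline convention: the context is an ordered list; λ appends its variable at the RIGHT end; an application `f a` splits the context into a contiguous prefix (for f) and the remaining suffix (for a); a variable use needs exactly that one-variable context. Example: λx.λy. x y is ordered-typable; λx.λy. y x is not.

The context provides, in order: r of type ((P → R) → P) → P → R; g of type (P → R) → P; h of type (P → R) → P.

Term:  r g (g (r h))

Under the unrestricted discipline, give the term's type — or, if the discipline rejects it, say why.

term : R
counts: r: 2, g: 2, h: 1
left-to-right use order: r, g, g, r, h
typing: well-typed — term : R
all disciplines: ordered ✗, linear ✗, affine ✗, relevant ✓, unrestricted ✓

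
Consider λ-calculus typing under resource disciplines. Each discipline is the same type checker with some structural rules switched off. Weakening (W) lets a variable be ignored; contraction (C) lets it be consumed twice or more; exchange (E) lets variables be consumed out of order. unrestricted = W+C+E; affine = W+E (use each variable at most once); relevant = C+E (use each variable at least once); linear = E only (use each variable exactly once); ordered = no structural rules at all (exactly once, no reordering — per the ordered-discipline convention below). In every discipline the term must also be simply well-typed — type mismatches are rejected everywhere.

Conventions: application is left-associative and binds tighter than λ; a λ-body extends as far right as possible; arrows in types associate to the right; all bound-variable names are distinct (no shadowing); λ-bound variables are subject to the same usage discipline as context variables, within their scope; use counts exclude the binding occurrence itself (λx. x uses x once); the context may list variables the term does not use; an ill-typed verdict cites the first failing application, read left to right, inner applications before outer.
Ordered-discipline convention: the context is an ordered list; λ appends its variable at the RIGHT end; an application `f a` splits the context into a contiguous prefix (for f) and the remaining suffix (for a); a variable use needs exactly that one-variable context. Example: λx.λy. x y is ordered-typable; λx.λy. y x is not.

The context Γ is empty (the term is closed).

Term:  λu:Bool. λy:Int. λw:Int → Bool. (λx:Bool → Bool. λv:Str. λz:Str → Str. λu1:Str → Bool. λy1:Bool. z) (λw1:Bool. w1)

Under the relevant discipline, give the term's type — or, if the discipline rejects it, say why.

not well-typed under relevant — u, y, w, x, v, u1, y1 left unused
counts: u (bound): 0×; y (bound): 0×; w (bound): 0×; x (bound): 0×; v (bound): 0×; z (bound): 1×; u1 (bound): 0×; y1 (bound): 0×; w1 (bound): 1×
order of uses: z, w1
typing: well-typed — term : Bool → Int → (Int → Bool) → Str → (Str → Str) → (Str → Bool) → Bool → Str → Str
summary: ordered ✗ · linear ✗ · affine ✓ · relevant ✗ · unrestricted ✓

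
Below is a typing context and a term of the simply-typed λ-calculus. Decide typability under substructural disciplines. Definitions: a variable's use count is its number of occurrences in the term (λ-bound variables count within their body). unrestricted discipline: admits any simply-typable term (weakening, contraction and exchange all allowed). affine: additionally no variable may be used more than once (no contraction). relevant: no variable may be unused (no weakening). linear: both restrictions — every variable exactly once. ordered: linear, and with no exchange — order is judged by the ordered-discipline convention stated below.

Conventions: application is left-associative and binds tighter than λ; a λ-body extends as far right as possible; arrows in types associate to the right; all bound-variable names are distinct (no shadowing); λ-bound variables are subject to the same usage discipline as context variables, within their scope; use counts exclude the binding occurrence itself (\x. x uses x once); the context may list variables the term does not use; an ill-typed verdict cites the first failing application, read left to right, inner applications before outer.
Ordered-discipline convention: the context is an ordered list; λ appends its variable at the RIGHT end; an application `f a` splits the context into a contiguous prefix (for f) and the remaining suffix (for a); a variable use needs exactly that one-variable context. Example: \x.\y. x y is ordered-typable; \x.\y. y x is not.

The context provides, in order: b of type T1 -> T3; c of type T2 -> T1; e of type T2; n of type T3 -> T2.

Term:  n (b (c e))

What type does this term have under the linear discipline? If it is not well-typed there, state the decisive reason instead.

term : T2
counts: b: 1×, c: 1×, e: 1×, n: 1×
left-to-right use order: n, b, c, e
typing: ✓ — T2
summary: ordered ✗; linear ✓; affine ✓; relevant ✓; unrestricted ✓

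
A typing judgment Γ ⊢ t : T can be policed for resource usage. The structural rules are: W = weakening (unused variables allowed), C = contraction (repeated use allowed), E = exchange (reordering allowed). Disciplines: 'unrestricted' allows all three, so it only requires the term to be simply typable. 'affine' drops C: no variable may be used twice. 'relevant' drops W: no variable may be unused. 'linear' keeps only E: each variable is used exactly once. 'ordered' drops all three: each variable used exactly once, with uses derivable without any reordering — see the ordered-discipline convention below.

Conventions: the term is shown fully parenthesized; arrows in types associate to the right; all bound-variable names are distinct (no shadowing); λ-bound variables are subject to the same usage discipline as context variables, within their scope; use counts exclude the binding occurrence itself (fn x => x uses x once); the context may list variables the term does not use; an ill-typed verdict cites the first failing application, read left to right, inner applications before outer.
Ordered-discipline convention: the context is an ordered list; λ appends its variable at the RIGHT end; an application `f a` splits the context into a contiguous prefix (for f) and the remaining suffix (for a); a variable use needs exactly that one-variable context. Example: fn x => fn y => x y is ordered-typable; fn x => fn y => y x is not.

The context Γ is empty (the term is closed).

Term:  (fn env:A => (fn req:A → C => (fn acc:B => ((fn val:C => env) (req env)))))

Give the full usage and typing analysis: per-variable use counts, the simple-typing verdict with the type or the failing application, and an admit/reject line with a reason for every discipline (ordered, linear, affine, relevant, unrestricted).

variable uses: env [bound]: 2; req [bound]: 1; acc [bound]: 0; val [bound]: 0
order of uses: env, req, env
typing: well-typed — term : A → (A → C) → B → A
ordered: ✗, env ×2 used more than once (contraction); needs weakening: acc, val unused
linear: ✗, env ×2 used more than once (contraction); needs weakening: acc, val unused
affine: ✗, env ×2 used more than once (contraction)
relevant: ✗, needs weakening: acc, val unused
unrestricted: ✓, well-typed at A → (A → C) → B → A; no restrictions here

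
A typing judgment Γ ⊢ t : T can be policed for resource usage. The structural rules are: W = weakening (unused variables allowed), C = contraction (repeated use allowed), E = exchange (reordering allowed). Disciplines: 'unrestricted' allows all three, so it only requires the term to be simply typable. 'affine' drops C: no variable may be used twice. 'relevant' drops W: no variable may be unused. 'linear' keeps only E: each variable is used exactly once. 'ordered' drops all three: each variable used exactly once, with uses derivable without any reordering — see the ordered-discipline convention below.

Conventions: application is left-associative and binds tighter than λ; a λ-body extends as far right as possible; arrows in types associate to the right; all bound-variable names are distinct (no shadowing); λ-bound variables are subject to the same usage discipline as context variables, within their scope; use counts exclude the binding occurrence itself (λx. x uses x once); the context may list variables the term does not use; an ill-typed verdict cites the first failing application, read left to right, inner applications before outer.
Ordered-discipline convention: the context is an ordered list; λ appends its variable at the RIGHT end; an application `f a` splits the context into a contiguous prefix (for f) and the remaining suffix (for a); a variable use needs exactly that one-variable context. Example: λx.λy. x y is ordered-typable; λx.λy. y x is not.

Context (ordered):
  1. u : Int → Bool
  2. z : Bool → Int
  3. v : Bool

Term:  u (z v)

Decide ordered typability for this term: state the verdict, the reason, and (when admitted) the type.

yes — one use each (u, z, v); ordered split holds; term : Bool
use counts: u=1, z=1, v=1
uses in reading order: u, z, v
typing: well-typed — term : Bool
all disciplines: ordered ✓; linear ✓; affine ✓; relevant ✓; unrestricted ✓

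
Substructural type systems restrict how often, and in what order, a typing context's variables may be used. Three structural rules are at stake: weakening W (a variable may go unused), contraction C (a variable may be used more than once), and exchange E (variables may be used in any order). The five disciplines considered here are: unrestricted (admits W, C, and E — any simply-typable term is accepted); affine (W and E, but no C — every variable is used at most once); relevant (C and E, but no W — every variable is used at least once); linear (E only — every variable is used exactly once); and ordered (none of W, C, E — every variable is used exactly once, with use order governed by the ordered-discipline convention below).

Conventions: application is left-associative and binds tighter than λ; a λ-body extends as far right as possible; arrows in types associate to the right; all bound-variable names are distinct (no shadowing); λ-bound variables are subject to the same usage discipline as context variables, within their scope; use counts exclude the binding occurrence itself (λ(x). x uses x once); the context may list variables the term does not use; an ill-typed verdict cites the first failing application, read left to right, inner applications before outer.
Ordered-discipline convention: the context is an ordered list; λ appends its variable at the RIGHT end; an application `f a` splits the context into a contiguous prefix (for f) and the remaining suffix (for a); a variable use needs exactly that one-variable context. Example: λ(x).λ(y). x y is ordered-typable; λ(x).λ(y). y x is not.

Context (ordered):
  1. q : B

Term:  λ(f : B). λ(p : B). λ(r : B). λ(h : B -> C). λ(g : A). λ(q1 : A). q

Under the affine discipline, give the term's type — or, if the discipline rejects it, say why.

term : B -> B -> B -> (B -> C) -> A -> A -> B
usage: q=1; f [bound]=0; p [bound]=0; r [bound]=0; h [bound]=0; g [bound]=0; q1 [bound]=0
use order (left to right): q
typing: well-typed at B -> B -> B -> (B -> C) -> A -> A -> B
per-discipline verdicts: ordered ✗, linear ✗, affine ✓, relevant ✗, unrestricted ✓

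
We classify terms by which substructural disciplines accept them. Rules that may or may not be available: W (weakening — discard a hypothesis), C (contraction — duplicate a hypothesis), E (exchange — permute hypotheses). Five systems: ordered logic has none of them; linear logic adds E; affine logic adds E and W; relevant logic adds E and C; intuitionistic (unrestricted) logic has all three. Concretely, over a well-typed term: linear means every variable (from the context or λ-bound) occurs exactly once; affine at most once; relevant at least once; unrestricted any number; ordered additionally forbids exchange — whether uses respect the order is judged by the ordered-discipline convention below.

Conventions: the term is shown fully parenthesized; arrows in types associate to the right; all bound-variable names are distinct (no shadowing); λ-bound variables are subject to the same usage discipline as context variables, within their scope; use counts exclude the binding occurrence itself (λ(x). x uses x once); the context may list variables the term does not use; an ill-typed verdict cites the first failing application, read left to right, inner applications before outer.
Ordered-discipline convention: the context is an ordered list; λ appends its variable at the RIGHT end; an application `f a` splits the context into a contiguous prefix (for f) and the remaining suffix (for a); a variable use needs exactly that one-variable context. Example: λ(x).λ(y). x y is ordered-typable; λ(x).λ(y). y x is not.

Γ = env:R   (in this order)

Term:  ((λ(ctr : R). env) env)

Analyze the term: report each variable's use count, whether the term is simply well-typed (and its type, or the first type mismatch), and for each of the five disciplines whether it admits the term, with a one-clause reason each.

variable uses: env=2; ctr (bound)=0
order of uses: env, env
typing: ✓ — R
ordered: ✗, uses contraction: env ×2; ctr left unused
linear: ✗, uses contraction: env ×2; ctr left unused
affine: ✗, uses contraction: env ×2
relevant: ✗, ctr left unused
unrestricted: ✓, typability at R is all that's needed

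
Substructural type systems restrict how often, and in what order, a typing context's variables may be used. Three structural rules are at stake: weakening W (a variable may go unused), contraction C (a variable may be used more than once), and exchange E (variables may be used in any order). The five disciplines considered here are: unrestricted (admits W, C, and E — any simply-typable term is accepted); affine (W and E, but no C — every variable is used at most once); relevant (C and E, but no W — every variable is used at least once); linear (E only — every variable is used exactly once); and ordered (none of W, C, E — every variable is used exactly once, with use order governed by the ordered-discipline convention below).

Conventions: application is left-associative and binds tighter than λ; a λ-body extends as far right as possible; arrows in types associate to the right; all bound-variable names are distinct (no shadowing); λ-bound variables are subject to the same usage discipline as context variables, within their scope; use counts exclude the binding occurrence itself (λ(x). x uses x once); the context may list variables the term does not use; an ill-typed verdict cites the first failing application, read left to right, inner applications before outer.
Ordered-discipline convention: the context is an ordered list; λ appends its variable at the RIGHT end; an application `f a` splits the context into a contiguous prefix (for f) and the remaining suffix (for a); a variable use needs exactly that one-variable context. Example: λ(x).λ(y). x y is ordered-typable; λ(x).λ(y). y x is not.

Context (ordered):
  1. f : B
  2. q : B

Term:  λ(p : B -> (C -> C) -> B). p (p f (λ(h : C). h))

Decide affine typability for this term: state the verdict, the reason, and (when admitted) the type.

no — uses contraction: p ×2
use counts: f=1, q=0, p (bound)=2, h (bound)=1
use order (left to right): p, p, f, h
typing: well-typed at (B -> (C -> C) -> B) -> (C -> C) -> B
summary: ordered ✗; linear ✗; affine ✗; relevant ✗; unrestricted ✓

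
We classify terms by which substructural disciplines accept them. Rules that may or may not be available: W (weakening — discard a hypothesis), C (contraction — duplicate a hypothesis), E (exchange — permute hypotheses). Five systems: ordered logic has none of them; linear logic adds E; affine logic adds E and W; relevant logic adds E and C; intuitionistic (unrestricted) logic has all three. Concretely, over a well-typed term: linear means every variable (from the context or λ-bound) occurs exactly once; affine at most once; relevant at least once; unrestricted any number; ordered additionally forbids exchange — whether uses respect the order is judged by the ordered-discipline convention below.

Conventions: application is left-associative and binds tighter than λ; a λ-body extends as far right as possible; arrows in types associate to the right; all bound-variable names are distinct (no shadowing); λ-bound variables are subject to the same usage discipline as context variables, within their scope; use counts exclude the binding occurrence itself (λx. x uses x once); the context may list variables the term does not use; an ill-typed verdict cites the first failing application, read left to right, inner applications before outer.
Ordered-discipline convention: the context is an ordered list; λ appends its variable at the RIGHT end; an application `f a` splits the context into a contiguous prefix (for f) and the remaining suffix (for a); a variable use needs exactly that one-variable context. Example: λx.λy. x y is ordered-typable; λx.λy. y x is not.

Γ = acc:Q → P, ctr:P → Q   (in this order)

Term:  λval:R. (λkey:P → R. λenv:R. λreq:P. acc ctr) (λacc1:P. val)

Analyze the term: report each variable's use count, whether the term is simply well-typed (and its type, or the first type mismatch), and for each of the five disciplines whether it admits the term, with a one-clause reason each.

variable uses: acc ×1; ctr ×1; val [bound] ×1; key [bound] ×0; env [bound] ×0; req [bound] ×0; acc1 [bound] ×0
uses in reading order: acc, ctr, val
typing: ill-typed: an argument P → Q mismatches the expected Q
ordered: ✗ — fails simple typing
linear: ✗ — a type mismatch blocks all five
affine: ✗ — the type mismatch rejects it
relevant: ✗ — not simply typable
unrestricted: ✗ — fails simple typing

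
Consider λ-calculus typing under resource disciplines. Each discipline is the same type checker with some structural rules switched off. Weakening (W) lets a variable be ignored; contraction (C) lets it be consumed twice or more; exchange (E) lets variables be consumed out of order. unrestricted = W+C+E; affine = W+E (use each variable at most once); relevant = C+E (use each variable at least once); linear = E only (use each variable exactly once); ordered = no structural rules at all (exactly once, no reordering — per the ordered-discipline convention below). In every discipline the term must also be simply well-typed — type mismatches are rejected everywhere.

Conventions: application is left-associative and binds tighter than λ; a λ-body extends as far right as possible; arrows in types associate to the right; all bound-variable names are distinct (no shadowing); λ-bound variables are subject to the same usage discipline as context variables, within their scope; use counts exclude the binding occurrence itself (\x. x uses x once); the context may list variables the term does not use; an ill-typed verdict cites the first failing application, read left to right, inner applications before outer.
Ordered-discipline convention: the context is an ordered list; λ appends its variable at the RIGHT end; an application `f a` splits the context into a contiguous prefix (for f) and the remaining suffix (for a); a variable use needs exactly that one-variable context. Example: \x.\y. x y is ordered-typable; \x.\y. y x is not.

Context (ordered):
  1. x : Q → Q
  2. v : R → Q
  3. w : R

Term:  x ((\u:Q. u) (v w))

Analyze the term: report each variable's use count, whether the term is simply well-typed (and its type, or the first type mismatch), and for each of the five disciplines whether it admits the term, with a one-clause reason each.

use counts: x=1, v=1, w=1, u (bound)=1
left-to-right use order: x, u, v, w
typing: the term checks, with type Q
ordered: ✓ — single-use (x, v, w, u), ordered derivation ok
linear: ✓ — single use per variable (x, v, w, u)
affine: ✓ — x, v, w, u: no repeats, contraction unneeded
relevant: ✓ — none of x, v, w, u goes unused
unrestricted: ✓ — simply typable at Q; W, C, E all held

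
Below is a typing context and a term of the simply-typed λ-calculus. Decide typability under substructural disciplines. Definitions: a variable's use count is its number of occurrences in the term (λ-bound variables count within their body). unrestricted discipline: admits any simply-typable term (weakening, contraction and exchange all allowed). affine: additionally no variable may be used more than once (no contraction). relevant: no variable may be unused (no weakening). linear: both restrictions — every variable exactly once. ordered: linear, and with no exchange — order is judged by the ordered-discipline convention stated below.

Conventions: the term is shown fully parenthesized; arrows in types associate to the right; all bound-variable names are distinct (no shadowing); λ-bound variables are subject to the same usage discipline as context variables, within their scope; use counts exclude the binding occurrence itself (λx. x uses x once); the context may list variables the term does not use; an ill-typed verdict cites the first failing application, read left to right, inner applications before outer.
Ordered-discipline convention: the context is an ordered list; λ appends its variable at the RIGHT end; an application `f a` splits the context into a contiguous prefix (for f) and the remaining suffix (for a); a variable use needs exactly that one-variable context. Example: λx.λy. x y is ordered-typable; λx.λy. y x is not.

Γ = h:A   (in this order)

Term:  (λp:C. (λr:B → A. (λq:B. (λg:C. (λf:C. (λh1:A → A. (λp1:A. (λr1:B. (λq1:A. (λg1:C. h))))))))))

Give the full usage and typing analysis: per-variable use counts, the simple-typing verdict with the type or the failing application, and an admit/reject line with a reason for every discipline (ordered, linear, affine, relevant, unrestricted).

usage: h=1, p [bound]=0, r [bound]=0, q [bound]=0, g [bound]=0, f [bound]=0, h1 [bound]=0, p1 [bound]=0, r1 [bound]=0, q1 [bound]=0, g1 [bound]=0
use order (left to right): h
typing: well-typed at C → (B → A) → B → C → C → (A → A) → A → B → A → C → A
ordered: ✗ — unused: p, r, q, g, f, h1, p1, r1, q1, g1 — weakening required
linear: ✗ — unused: p, r, q, g, f, h1, p1, r1, q1, g1 — weakening required
affine: ✓ — none of h, p, r, q, g, f, h1, p1, r1, q1, g1 used more than once
relevant: ✗ — unused: p, r, q, g, f, h1, p1, r1, q1, g1 — weakening required
unrestricted: ✓ — simply typable at C → (B → A) → B → C → C → (A → A) → A → B → A → C → A; W, C, E all held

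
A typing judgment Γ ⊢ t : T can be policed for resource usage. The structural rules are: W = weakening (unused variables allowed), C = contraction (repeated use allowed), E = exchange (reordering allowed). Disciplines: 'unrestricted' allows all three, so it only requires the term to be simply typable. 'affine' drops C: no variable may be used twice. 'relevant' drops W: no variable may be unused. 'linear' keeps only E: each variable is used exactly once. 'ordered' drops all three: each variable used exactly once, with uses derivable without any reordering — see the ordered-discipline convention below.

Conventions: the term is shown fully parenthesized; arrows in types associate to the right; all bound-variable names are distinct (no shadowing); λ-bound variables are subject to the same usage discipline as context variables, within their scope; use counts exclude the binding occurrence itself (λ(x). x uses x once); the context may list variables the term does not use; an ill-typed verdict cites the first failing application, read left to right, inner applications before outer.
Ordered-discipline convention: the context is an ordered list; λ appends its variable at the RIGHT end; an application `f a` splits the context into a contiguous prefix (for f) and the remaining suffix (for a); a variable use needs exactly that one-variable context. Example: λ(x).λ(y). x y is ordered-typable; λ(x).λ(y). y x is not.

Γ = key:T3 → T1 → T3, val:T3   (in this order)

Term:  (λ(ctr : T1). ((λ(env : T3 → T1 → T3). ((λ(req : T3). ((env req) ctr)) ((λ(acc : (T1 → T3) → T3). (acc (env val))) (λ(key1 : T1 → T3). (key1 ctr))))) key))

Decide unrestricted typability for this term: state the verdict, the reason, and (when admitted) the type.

yes — typability at T1 → T3 is all that's needed; term : T1 → T3
variable uses: key: 1; val: 1; ctr (bound): 2; env (bound): 2; req (bound): 1; acc (bound): 1; key1 (bound): 1
use order (left to right): env, req, ctr, acc, env, val, key1, ctr, key
typing: well-typed — term : T1 → T3
summary: ordered ✗; linear ✗; affine ✗; relevant ✓; unrestricted ✓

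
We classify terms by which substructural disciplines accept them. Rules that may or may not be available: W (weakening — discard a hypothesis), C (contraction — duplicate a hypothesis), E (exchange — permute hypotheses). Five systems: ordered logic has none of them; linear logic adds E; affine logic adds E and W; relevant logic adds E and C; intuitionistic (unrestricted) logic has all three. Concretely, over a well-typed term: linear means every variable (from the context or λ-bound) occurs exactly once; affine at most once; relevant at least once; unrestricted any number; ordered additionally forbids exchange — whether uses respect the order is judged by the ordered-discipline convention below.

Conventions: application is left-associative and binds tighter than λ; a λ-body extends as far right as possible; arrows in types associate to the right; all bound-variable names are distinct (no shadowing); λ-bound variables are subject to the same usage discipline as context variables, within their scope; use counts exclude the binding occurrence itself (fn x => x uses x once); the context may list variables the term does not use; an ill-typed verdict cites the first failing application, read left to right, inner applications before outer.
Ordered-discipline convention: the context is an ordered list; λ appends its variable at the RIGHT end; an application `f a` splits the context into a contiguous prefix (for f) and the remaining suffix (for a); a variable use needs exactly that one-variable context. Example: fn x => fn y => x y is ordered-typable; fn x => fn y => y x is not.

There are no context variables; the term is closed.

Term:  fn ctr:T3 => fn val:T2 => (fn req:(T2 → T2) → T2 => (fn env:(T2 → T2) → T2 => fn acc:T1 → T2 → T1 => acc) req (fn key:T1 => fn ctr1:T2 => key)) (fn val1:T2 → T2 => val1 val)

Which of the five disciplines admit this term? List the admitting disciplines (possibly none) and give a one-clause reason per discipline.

admitted in: affine, unrestricted
variable uses: ctr (λ-bound): 0, val (λ-bound): 1, req (λ-bound): 1, env (λ-bound): 0, acc (λ-bound): 1, key (λ-bound): 1, ctr1 (λ-bound): 0, val1 (λ-bound): 1
order of uses: acc, req, key, val1, val
typing: the term checks, with type T3 → T2 → T1 → T2 → T1
ordered ✗ (unused: ctr, env, ctr1 — weakening required)
linear ✗ (unused: ctr, env, ctr1 — weakening required)
affine ✓ (none of ctr, val, req, env, acc, key, ctr1, val1 used more than once)
relevant ✗ (unused: ctr, env, ctr1 — weakening required)
unrestricted ✓ (typability at T3 → T2 → T1 → T2 → T1 is all that's needed)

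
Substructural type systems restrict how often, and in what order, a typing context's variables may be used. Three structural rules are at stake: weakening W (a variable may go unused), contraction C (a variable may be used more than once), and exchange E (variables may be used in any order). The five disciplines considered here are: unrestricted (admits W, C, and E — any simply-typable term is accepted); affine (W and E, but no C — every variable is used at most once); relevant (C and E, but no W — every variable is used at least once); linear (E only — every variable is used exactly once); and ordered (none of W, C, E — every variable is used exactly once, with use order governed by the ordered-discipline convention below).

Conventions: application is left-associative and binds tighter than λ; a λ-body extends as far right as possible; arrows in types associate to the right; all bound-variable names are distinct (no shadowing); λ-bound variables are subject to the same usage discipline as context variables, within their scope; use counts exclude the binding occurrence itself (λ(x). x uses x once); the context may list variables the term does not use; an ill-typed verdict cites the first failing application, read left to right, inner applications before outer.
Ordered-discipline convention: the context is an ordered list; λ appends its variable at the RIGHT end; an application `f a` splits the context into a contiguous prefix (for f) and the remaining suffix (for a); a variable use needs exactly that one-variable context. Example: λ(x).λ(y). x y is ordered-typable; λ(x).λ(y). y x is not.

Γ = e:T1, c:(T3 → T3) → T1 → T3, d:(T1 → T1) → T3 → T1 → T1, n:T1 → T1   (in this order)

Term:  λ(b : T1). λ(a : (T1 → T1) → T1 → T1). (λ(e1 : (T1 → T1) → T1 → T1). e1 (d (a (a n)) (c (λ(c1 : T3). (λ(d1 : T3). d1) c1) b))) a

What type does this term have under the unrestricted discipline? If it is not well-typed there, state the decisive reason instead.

term : T1 → ((T1 → T1) → T1 → T1) → T1 → T1
usage: e: 0; c: 1; d: 1; n: 1; b (λ-bound): 1; a (λ-bound): 3; e1 (λ-bound): 1; c1 (λ-bound): 1; d1 (λ-bound): 1
order of uses: e1, d, a, a, n, c, d1, c1, b, a
typing: the term checks, with type T1 → ((T1 → T1) → T1 → T1) → T1 → T1
across the five disciplines: ordered ✗, linear ✗, affine ✗, relevant ✗, unrestricted ✓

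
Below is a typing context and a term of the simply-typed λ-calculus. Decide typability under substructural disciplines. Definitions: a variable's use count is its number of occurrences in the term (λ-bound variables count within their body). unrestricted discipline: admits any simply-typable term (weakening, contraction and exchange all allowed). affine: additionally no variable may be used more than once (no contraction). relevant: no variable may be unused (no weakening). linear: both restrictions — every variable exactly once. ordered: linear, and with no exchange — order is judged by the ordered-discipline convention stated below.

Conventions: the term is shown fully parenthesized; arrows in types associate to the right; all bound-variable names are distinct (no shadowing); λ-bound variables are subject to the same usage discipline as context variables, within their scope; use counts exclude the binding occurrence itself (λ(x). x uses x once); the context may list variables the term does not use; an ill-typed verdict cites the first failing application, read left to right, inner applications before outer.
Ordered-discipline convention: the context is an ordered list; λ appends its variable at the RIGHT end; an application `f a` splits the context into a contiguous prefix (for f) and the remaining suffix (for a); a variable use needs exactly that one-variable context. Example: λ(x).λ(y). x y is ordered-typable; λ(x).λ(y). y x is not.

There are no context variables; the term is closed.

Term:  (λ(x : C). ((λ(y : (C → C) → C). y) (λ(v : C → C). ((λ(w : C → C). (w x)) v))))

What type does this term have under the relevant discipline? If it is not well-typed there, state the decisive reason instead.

term : C → (C → C) → C
usage: x (λ-bound): 1×, y (λ-bound): 1×, v (λ-bound): 1×, w (λ-bound): 1×
left-to-right use order: y, w, x, v
typing: well-typed at C → (C → C) → C
summary: ordered ✗; linear ✓; affine ✓; relevant ✓; unrestricted ✓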